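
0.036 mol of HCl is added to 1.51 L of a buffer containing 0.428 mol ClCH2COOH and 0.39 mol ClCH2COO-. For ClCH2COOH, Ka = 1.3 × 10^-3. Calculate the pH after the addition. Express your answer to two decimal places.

Added H+ converts ClCH2COO- to ClCH2COOH: ClCH2COOH → 0.464 mol, ClCH2COO- → 0.354 mol.
pKa = −log(1.3 × 10^-3) = 2.886
Henderson–Hasselbalch with mole ratio 0.354/0.464: pH = 2.886 + (-0.118)

pH = 2.77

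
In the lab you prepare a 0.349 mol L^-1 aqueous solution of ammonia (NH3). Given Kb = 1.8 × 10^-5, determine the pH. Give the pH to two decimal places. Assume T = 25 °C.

pH = 11.40

NH3 + H2O ⇌ NH4+ + OH-
Kb = [OH-]²/(0.349 − [OH-]) = 1.8 × 10^-5
Since Kb ≪ C₀, [OH-] ≈ √(Kb·C₀) = 2.51 × 10^-3 M.
([OH-]/C₀ = 0.72% < 5%, so the approximation holds.)
pOH = −log(2.51 × 10^-3) = 2.60; pH = 14.00 − 2.60 = 11.40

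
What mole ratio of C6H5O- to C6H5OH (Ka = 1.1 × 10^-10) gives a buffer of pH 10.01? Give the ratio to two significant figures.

ratio = 1.1

pKa = -log(1.1 × 10^-10) = 9.959
pH = pKa + log(r) ⇒ log(r) = 10.01 − 9.959 = +0.051
r = [C6H5O-]/[C6H5OH] = 10^(+0.051) = 1.12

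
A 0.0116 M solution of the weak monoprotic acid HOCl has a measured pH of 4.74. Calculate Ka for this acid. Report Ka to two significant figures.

[H+] = 10^(-4.74) = 1.82 × 10^-5 M
At equilibrium [HA] = 0.0116 − 1.82 × 10^-5 = 1.16 × 10^-2 M
Ka = [H+][A-]/[HA] = (1.82 × 10^-5)² / 1.16 × 10^-2 = 2.9 × 10^-8

Ka = 2.9 × 10^-8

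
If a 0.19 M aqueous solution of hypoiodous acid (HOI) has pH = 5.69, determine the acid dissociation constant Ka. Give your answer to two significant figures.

Ka = 2.2 × 10^-11

[H+] = 10^(-5.69) = 2.04 × 10^-6 M
At equilibrium [HA] = 0.19 − 2.04 × 10^-6 = 1.90 × 10^-1 M
Ka = [H+][A-]/[HA] = (2.04 × 10^-6)² / 1.90 × 10^-1 = 2.2 × 10^-11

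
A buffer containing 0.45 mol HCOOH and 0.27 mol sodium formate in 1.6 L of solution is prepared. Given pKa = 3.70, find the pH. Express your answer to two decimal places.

pH = 3.48

Henderson–Hasselbalch: pH = pKa + log([HCOO-]/[HCOOH]) = 3.70 + log(0.27/0.45)
pH = 3.70 + (-0.222) = 3.48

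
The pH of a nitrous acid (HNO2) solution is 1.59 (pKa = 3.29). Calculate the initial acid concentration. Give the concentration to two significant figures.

C₀ = 1.3 M

[H+] = 10^(-1.59) = 2.57 × 10^-2 M = x
Ka = 10^(−3.29) = 5.13 × 10^-4
Ka = x²/(C₀ − x) ⇒ C₀ = x + x²/Ka
C₀ = 2.57 × 10^-2 + (2.57 × 10^-2)²/(5.13 × 10^-4) = 1.31 M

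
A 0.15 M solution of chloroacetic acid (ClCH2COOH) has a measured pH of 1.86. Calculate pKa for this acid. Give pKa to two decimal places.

[H+] = 10^(-1.86) = 1.38 × 10^-2 M
At equilibrium [HA] = 0.15 − 1.38 × 10^-2 = 1.36 × 10^-1 M
Ka = [H+][A-]/[HA] = (1.38 × 10^-2)² / 1.36 × 10^-1 = 1.40 × 10^-3
pKa = -log(1.40 × 10^-3) = 2.85

pKa = 2.85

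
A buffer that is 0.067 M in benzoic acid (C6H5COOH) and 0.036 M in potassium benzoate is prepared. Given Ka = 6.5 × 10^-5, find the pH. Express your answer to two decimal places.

pKa = −log(6.5 × 10^-5) = 4.187
Using pH = pKa + log([base]/[acid]) with [base]/[acid] = 0.036/0.067:
pH = 4.187 + (-0.270) = 3.92

pH = 3.92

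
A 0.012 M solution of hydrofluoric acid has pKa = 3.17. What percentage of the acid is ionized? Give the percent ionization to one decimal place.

HF ⇌ F- + H+; let x = [H+] at equilibrium.
Ka = 10^(−3.17) = 6.76 × 10^-4
Solve x² + 0.000676x − 8.11e-06 = 0 → x = 2.53 × 10^-3 M
Fraction ionized = 2.53 × 10^-3 / 0.012 = 0.2108 → 21.1%

21.1%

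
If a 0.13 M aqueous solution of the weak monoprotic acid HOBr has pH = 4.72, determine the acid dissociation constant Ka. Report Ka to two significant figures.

Ka = 2.8 × 10^-9

[H+] = 10^(-4.72) = 1.91 × 10^-5 M
At equilibrium [HA] = 0.13 − 1.91 × 10^-5 = 1.30 × 10^-1 M
Ka = [H+][A-]/[HA] = (1.91 × 10^-5)² / 1.30 × 10^-1 = 2.8 × 10^-9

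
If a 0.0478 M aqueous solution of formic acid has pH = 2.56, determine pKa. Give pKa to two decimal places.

[H+] = 10^(-2.56) = 2.75 × 10^-3 M
At equilibrium [HA] = 0.0478 − 2.75 × 10^-3 = 4.50 × 10^-2 M
Ka = [H+][A-]/[HA] = (2.75 × 10^-3)² / 4.50 × 10^-2 = 1.68 × 10^-4
pKa = -log(1.68 × 10^-4) = 3.77

pKa = 3.77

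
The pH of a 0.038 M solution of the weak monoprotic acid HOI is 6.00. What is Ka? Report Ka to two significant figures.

[H+] = 10^(-6.00) = 1.00 × 10^-6 M
At equilibrium [HA] = 0.038 − 1.00 × 10^-6 = 3.80 × 10^-2 M
Ka = [H+][A-]/[HA] = (1.00 × 10^-6)² / 3.80 × 10^-2 = 2.6 × 10^-11

Ka = 2.6 × 10^-11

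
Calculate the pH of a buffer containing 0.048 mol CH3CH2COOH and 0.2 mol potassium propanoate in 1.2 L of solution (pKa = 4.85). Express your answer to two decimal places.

pH = 5.47

pH = pKa + log([A⁻]/[HA]) = 4.85 + log(0.2/0.048)
pH = 4.85 + (+0.620) = 5.47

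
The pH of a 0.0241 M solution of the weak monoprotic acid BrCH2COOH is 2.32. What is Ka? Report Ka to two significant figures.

Ka = 1.2 × 10^-3

[H+] = 10^(-2.32) = 4.79 × 10^-3 M
At equilibrium [HA] = 0.0241 − 4.79 × 10^-3 = 1.93 × 10^-2 M
Ka = [H+][A-]/[HA] = (4.79 × 10^-3)² / 1.93 × 10^-2 = 1.2 × 10^-3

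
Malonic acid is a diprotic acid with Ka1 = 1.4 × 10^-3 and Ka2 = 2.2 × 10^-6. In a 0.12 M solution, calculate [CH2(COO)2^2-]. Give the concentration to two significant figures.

First ionization gives [H+] ≈ [CH2(COOH)COO-] = 1.23 × 10^-2 M.
Second step: Ka2 = [H+][CH2(COO)2^2-]/[CH2(COOH)COO-] ≈ [CH2(COO)2^2-] (since [H+] ≈ [CH2(COOH)COO-]).
So [CH2(COO)2^2-] ≈ Ka2.

2.2 × 10^-6 M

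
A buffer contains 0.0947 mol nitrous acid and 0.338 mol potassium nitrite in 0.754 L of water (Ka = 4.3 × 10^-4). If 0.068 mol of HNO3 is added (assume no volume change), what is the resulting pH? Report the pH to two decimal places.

pH = 3.59

Added H+ converts NO2- to HNO2: HNO2 → 0.163 mol, NO2- → 0.27 mol.
pKa = −log(4.3 × 10^-4) = 3.367
pH = pKa + log([A⁻]/[HA]) = 3.367 + log(0.27/0.163) = 3.367 +0.219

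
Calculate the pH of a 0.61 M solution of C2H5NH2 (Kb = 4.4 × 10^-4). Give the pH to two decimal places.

C2H5NH2 + H2O ⇌ C2H5NH3+ + OH-
Kb = [OH-]²/(0.61 − [OH-]) = 4.4 × 10^-4
Since Kb ≪ C₀, [OH-] ≈ √(Kb·C₀) = 1.64 × 10^-2 M.
([OH-]/C₀ = 2.7% < 5%, so the approximation holds.)
pOH = 1.79, so pH = 14.00 − pOH = 12.21

pH = 12.21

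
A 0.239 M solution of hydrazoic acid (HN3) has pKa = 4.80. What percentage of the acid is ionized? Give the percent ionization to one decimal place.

0.8%

HN3 ⇌ N3- + H+; let x = [H+] at equilibrium.
Ka = 10^(−4.80) = 1.58 × 10^-5
x ≈ √(Ka·C₀) = √(1.58 × 10^-5 × 0.239) = 1.94 × 10^-3 M
Fraction ionized = 1.94 × 10^-3 / 0.239 = 0.0081 → 0.8%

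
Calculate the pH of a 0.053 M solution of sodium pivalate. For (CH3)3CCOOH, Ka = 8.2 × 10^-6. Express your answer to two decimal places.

(CH3)3CCOO- is the conjugate base of the weak acid (CH3)3CCOOH.
Kb = Kw/Ka = 1.0×10^-14 / 8.2 × 10^-6 = 1.22 × 10^-9
Let x = [OH-] at equilibrium. Kb = x²/(0.053 − x).
Assume x ≪ 0.053: x ≈ √(1.22 × 10^-9 × 0.053) = 8.04 × 10^-6 M
pOH = 5.09, so pH = 14.00 − pOH = 8.91

pH = 8.91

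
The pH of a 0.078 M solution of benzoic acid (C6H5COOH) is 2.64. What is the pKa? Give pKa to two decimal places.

pKa = 4.16

[H+] = 10^(-2.64) = 2.29 × 10^-3 M
At equilibrium [HA] = 0.078 − 2.29 × 10^-3 = 7.57 × 10^-2 M
Ka = [H+][A-]/[HA] = (2.29 × 10^-3)² / 7.57 × 10^-2 = 6.93 × 10^-5
pKa = -log(6.93 × 10^-5) = 4.16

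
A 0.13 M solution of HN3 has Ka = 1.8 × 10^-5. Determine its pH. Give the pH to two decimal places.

pH = 2.82

HN3 ⇌ N3- + H+
From the ICE table, Ka = x²/(0.13 − x) = 1.8 × 10^-5.
Neglecting x in the denominator: x = √(1.8 × 10^-5 × 0.13) = 1.53 × 10^-3 M
(x/C₀ = 1.2% < 5%, so the approximation holds.)
pH = −log(1.53 × 10^-3) = 2.82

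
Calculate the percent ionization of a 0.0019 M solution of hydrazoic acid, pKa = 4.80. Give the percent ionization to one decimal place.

HN3 ⇌ N3- + H+; let x = [H+] at equilibrium.
Ka = 10^(−4.80) = 1.58 × 10^-5
Solve x² + 1.58e-05x − 3e-08 = 0 → x = 1.66 × 10^-4 M
Fraction ionized = 1.66 × 10^-4 / 0.0019 = 0.0874 → 8.7%

8.7%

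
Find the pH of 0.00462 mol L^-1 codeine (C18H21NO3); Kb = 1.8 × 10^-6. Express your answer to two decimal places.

C18H21NO3 + H2O ⇌ C18H22NO3+ + OH-
From the ICE table, Kb = x²/(0.00462 − x) = 1.8 × 10^-6.
Assume x ≪ 0.00462: x ≈ √(1.8 × 10^-6 × 0.00462) = 9.12 × 10^-5 M
(x/C₀ = 2% < 5%, so the approximation holds.)
pOH = 4.04, so pH = 14.00 − pOH = 9.96

pH = 9.96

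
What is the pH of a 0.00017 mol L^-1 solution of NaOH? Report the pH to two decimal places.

NaOH is a strong base; [OH-] = 0.00017 M.
pOH = -log(0.00017) = 3.77
pH = 14.00 - 3.77 = 10.23

pH = 10.23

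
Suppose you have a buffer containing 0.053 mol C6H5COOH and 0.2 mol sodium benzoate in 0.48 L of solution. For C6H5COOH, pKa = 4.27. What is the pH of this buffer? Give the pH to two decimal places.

Henderson–Hasselbalch: pH = pKa + log([C6H5COO-]/[C6H5COOH]) = 4.27 + log(0.2/0.053)
pH = 4.27 + (+0.577) = 4.85

pH = 4.85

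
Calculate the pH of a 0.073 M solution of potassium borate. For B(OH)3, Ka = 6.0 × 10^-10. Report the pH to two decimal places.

B(OH)4- is the conjugate base of the weak acid B(OH)3.
Kb = Kw/Ka = 1.0×10^-14 / 6.0 × 10^-10 = 1.67 × 10^-5
Kb = x²/(0.073 − x) = 1.67 × 10^-5
Since Kb ≪ C₀, x ≈ √(Kb·C₀) = 1.10 × 10^-3 M.
(x/C₀ = 1.5% < 5%, so the approximation holds.)
pOH = −log(1.10 × 10^-3) = 2.96; pH = 14.00 − 2.96 = 11.04

pH = 11.04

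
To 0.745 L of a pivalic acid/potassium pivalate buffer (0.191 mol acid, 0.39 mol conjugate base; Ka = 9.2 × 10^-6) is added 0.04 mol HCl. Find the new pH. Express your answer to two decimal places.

pH = 5.22

After neutralization: n((CH3)3CCOOH) = 0.231 mol, n((CH3)3CCOO-) = 0.35 mol.
pKa = −log(9.2 × 10^-6) = 5.036
pH = pKa + log(n_(CH3)3CCOO-/n_(CH3)3CCOOH) = 5.036 + log(0.35/0.231) = 5.036 + (+0.180)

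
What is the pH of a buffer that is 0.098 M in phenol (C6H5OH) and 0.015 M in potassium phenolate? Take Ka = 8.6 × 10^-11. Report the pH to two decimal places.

pKa = −log(8.6 × 10^-11) = 10.066
Henderson–Hasselbalch: pH = pKa + log([C6H5O-]/[C6H5OH]) = 10.066 + log(0.015/0.098)
pH = 10.066 + (-0.815) = 9.25

pH = 9.25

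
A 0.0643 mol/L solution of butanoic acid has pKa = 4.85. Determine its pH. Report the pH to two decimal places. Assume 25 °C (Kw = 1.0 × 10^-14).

CH3(CH2)2COOH ⇌ CH3(CH2)2COO- + H+
Ka = 10^(−4.85) = 1.41 × 10^-5
Ka = x²/(0.0643 − x) = 1.41 × 10^-5
Assume x ≪ 0.0643: x ≈ √(1.41 × 10^-5 × 0.0643) = 9.52 × 10^-4 M
pH = −log(9.52 × 10^-4) = 3.02

pH = 3.02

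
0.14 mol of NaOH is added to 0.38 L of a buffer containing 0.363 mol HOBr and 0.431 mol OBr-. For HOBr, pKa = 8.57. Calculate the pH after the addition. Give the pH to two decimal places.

After neutralization: n(HOBr) = 0.223 mol, n(OBr-) = 0.571 mol.
Henderson–Hasselbalch with mole ratio 0.571/0.223: pH = 8.57 + (+0.408)

pH = 8.98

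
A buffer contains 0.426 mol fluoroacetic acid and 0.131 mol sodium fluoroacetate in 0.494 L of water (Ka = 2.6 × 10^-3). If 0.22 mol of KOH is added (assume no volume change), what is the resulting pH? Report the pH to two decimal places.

pH = 2.82

After neutralization: n(FCH2COOH) = 0.206 mol, n(FCH2COO-) = 0.351 mol.
pKa = −log(2.6 × 10^-3) = 2.585
Henderson–Hasselbalch with mole ratio 0.351/0.206: pH = 2.585 + (+0.231)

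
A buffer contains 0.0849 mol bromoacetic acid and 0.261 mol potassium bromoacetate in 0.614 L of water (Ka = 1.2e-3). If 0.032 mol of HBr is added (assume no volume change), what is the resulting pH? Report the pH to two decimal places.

pH = 3.21

Added H+ converts BrCH2COO- to BrCH2COOH: BrCH2COOH → 0.117 mol, BrCH2COO- → 0.229 mol.
pKa = −log(1.2 × 10^-3) = 2.921
pH = pKa + log(n_BrCH2COO-/n_BrCH2COOH) = 2.921 + log(0.229/0.117) = 2.921 + (+0.292)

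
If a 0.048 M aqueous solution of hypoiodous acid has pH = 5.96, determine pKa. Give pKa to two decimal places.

pKa = 10.60

[H+] = 10^(-5.96) = 1.10 × 10^-6 M
At equilibrium [HA] = 0.048 − 1.10 × 10^-6 = 4.80 × 10^-2 M
Ka = [H+][A-]/[HA] = (1.10 × 10^-6)² / 4.80 × 10^-2 = 2.52 × 10^-11
pKa = -log(2.52 × 10^-11) = 10.60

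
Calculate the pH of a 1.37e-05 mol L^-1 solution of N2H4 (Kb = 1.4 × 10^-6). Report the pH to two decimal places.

pH = 8.57

N2H4 + H2O ⇌ N2H5+ + OH-
From the ICE table, Kb = [OH-]²/(1.37e-05 − [OH-]) = 1.4 × 10^-6.
Here C₀/Kb ≈ 9.79, so the small-[OH-] approximation fails. Use the quadratic:
[OH-] = [−1.4e-06 + √(1.4e-06² + 7.67e-11)]/2 = 3.74 × 10^-6 M
pOH = 5.43, so pH = 14.00 − pOH = 8.57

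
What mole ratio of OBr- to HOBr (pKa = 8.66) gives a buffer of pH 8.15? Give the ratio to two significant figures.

ratio = 0.31

pH = pKa + log(r) ⇒ log(r) = 8.15 − 8.66 = -0.51
r = [OBr-]/[HOBr] = 10^(-0.51) = 0.309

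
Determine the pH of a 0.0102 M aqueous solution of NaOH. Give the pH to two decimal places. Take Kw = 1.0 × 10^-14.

pH = 12.01

NaOH is a strong base; [OH-] = 0.0102 M.
pOH = -log(0.0102) = 1.99
pH = 14.00 - 1.99 = 12.01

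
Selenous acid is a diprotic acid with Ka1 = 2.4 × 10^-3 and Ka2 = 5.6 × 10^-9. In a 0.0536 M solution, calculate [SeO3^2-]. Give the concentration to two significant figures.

5.6 × 10^-9 M

First ionization gives [H+] ≈ [HSeO3-] = 1.02 × 10^-2 M.
Second step: Ka2 = [H+][SeO3^2-]/[HSeO3-] ≈ [SeO3^2-] (since [H+] ≈ [HSeO3-]).
So [SeO3^2-] ≈ Ka2.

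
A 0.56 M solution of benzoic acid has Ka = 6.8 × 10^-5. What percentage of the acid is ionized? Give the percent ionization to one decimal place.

1.1%

C6H5COOH ⇌ C6H5COO- + H+; let x = [H+] at equilibrium.
x ≈ √(Ka·C₀) = √(6.8 × 10^-5 × 0.56) = 6.17 × 10^-3 M
Fraction ionized = 6.17 × 10^-3 / 0.56 = 0.0110 → 1.1%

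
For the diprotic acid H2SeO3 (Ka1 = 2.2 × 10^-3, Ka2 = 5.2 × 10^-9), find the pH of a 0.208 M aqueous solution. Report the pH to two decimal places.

Since Ka1 ≫ Ka2, the first ionization dominates [H+].
Ka1 = x²/(0.208 − x) = 2.2 × 10^-3
Solving the quadratic: x = (−Ka1 + √(Ka1² + 4·Ka1·C₀))/2 = 2.03 × 10^-2 M
pH = −log(2.03 × 10^-2) = 1.69

pH = 1.69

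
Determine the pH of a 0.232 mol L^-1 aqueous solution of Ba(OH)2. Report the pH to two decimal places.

Ba(OH)2 is a strong base (each formula unit releases 2 OH-); [OH-] = 0.464 M.
pOH = -log(0.464) = 0.33
pH = 14.00 - 0.33 = 13.67

pH = 13.67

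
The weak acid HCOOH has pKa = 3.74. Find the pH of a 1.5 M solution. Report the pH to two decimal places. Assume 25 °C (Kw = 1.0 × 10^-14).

pH = 1.78

HCOOH ⇌ HCOO- + H+
Ka = 10^(−3.74) = 1.82 × 10^-4
Ka = [H+]²/(1.5 − [H+]) = 1.82 × 10^-4
Assume [H+] ≪ 1.5: [H+] ≈ √(1.82 × 10^-4 × 1.5) = 1.65 × 10^-2 M
([H+]/C₀ = 1.1% < 5%, so the approximation holds.)
pH = −log[H+] = −log(1.65 × 10^-2) = 1.78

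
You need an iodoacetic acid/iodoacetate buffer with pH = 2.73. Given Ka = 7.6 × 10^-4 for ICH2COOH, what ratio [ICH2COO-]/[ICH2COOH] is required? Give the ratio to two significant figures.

ratio = 0.41

pKa = -log(7.6 × 10^-4) = 3.119
pH = pKa + log(r) ⇒ log(r) = 2.73 − 3.119 = -0.389
r = [ICH2COO-]/[ICH2COOH] = 10^(-0.389) = 0.408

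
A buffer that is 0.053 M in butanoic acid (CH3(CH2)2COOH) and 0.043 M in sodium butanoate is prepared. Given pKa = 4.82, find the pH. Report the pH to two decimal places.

Using pH = pKa + log([base]/[acid]) with [base]/[acid] = 0.043/0.053:
pH = 4.82 + (-0.091) = 4.73

pH = 4.73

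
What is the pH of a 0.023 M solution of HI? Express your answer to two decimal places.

HI is a strong acid and dissociates completely, so [H+] = 0.023 M.
pH = -log(0.023) = 1.64

pH = 1.64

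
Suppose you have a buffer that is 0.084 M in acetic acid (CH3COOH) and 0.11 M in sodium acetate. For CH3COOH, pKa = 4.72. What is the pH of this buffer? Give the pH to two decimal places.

pH = 4.84

Using pH = pKa + log([base]/[acid]) with [base]/[acid] = 0.11/0.084:
pH = 4.72 + (+0.117) = 4.84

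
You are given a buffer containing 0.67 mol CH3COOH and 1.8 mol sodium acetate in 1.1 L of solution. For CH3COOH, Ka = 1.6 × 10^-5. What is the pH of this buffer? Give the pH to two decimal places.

pKa = −log(1.6 × 10^-5) = 4.796
pH = pKa + log([A⁻]/[HA]) = 4.796 + log(1.8/0.67)
pH = 4.796 + (+0.429) = 5.23

pH = 5.23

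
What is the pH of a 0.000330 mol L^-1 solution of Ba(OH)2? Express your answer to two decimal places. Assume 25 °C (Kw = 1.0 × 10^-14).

pH = 10.82

Ba(OH)2 is a strong base (each formula unit releases 2 OH-); [OH-] = 0.00066 M.
pOH = -log(0.00066) = 3.18
pH = 14.00 - 3.18 = 10.82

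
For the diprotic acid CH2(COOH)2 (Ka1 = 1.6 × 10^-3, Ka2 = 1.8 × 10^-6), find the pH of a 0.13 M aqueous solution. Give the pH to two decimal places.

pH = 1.87

Ka1 ≫ Ka2, so treat the first dissociation as the only significant source of H+.
Ka1 = x²/(0.13 − x) = 1.6 × 10^-3
Solving the quadratic: x = (−Ka1 + √(Ka1² + 4·Ka1·C₀))/2 = 1.36 × 10^-2 M
pH = −log(1.36 × 10^-2) = 1.87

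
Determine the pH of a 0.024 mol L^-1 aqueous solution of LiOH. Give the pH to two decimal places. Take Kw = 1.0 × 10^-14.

LiOH is a strong base; [OH-] = 0.024 M.
pOH = -log(0.024) = 1.62
pH = 14.00 - 1.62 = 12.38

pH = 12.38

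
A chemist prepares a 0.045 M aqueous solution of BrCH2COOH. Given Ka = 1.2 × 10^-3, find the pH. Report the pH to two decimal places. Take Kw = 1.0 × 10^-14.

BrCH2COOH ⇌ BrCH2COO- + H+
From the ICE table, Ka = x²/(0.045 − x) = 1.2 × 10^-3.
Here C₀/Ka ≈ 37.5, so the small-x approximation fails. Use the quadratic:
x = (−Ka + √(Ka² + 4·Ka·C₀))/2 = 6.77 × 10^-3 M
pH = −log[H+] = −log(6.77 × 10^-3) = 2.17

pH = 2.17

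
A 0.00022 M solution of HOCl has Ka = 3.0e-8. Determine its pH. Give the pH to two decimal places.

pH = 5.59

HOCl ⇌ OCl- + H+
From the ICE table, Ka = [H+]²/(0.00022 − [H+]) = 3.0 × 10^-8.
Since Ka ≪ C₀, [H+] ≈ √(Ka·C₀) = 2.57 × 10^-6 M.
pH = −log(2.57 × 10^-6) = 5.59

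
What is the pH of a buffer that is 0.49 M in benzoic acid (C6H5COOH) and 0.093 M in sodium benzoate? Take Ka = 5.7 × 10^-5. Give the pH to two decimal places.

pH = 3.52

pKa = −log(5.7 × 10^-5) = 4.244
pH = pKa + log([A⁻]/[HA]) = 4.244 + log(0.093/0.49)
pH = 4.244 + (-0.722) = 3.52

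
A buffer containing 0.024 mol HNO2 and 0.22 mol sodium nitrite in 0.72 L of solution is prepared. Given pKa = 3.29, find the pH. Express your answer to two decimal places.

Henderson–Hasselbalch: pH = pKa + log([NO2-]/[HNO2]) = 3.29 + log(0.22/0.024)
pH = 3.29 + (+0.962) = 4.25

pH = 4.25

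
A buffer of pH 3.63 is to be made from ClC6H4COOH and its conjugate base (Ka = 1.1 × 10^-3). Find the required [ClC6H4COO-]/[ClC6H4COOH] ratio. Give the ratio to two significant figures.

ratio = 4.7

pKa = -log(1.1 × 10^-3) = 2.959
pH = pKa + log(r) ⇒ log(r) = 3.63 − 2.959 = +0.671
r = [ClC6H4COO-]/[ClC6H4COOH] = 10^(+0.671) = 4.69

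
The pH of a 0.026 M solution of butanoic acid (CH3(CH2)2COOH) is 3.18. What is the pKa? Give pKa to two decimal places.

[H+] = 10^(-3.18) = 6.61 × 10^-4 M
At equilibrium [HA] = 0.026 − 6.61 × 10^-4 = 2.53 × 10^-2 M
Ka = [H+][A-]/[HA] = (6.61 × 10^-4)² / 2.53 × 10^-2 = 1.73 × 10^-5
pKa = -log(1.73 × 10^-5) = 4.76

pKa = 4.76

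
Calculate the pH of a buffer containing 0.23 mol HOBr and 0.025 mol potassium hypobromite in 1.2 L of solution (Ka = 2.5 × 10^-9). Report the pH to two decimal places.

pKa = −log(2.5 × 10^-9) = 8.602
Henderson–Hasselbalch: pH = pKa + log([OBr-]/[HOBr]) = 8.602 + log(0.025/0.23)
pH = 8.602 + (-0.964) = 7.64

pH = 7.64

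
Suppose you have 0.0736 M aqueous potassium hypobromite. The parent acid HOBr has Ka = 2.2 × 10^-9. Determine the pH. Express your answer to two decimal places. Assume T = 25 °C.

pH = 10.76

OBr- is the conjugate base of the weak acid HOBr.
Kb = Kw/Ka = 1.0×10^-14 / 2.2 × 10^-9 = 4.55 × 10^-6
Kb = x²/(0.0736 − x) = 4.55 × 10^-6
Assume x ≪ 0.0736: x ≈ √(4.55 × 10^-6 × 0.0736) = 5.79 × 10^-4 M
(x/C₀ = 0.79% < 5%, so the approximation holds.)
pOH = −log(5.79 × 10^-4) = 3.24; pH = 14.00 − 3.24 = 10.76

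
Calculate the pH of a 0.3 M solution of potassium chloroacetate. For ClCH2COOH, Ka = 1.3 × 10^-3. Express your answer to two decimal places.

pH = 8.18

ClCH2COO- is the conjugate base of the weak acid ClCH2COOH.
Kb = Kw/Ka = 1.0×10^-14 / 1.3 × 10^-3 = 7.69 × 10^-12
Let x = [OH-] at equilibrium. Kb = x²/(0.3 − x).
Since Kb ≪ C₀, x ≈ √(Kb·C₀) = 1.52 × 10^-6 M.
(x/C₀ = 0.00051% < 5%, so the approximation holds.)
pOH = 5.82, so pH = 14.00 − pOH = 8.18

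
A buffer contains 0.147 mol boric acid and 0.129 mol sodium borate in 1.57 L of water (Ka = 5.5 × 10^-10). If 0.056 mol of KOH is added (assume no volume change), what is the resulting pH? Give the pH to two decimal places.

After neutralization: n(B(OH)3) = 0.091 mol, n(B(OH)4-) = 0.185 mol.
pKa = −log(5.5 × 10^-10) = 9.260
pH = pKa + log(n_B(OH)4-/n_B(OH)3) = 9.260 + log(0.185/0.091) = 9.260 + (+0.308)

pH = 9.57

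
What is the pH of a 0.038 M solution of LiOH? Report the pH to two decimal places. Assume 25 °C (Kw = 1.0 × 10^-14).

LiOH is a strong base; [OH-] = 0.038 M.
pOH = -log(0.038) = 1.42
pH = 14.00 - 1.42 = 12.58

pH = 12.58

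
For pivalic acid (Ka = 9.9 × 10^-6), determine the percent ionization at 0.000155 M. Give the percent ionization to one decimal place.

22.3%

(CH3)3CCOOH ⇌ (CH3)3CCOO- + H+; let x = [H+] at equilibrium.
Ka = x²/(C₀ − x); solving the quadratic gives x = 3.45 × 10^-5 M.
% ionization = x/C₀ × 100% = 3.45 × 10^-5/0.000155 × 100% = 22.3%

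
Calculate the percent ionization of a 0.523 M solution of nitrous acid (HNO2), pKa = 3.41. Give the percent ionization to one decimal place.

HNO2 ⇌ NO2- + H+; let x = [H+] at equilibrium.
Ka = 10^(−3.41) = 3.89 × 10^-4
x ≈ √(Ka·C₀) = √(3.89 × 10^-4 × 0.523) = 1.43 × 10^-2 M
% ionization = x/C₀ × 100% = 1.43 × 10^-2/0.523 × 100% = 2.7%

2.7%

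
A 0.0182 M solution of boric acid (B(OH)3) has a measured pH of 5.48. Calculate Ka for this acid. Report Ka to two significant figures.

Ka = 6.0 × 10^-10

[H+] = 10^(-5.48) = 3.31 × 10^-6 M
At equilibrium [HA] = 0.0182 − 3.31 × 10^-6 = 1.82 × 10^-2 M
Ka = [H+][A-]/[HA] = (3.31 × 10^-6)² / 1.82 × 10^-2 = 6.0 × 10^-10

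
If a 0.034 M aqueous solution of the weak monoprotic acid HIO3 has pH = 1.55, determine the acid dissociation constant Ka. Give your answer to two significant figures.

[H+] = 10^(-1.55) = 2.82 × 10^-2 M
At equilibrium [HA] = 0.034 − 2.82 × 10^-2 = 5.80 × 10^-3 M
Ka = [H+][A-]/[HA] = (2.82 × 10^-2)² / 5.80 × 10^-3 = 1.4 × 10^-1

Ka = 1.4 × 10^-1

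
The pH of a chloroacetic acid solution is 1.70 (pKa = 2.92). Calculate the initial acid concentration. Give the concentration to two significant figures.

C₀ = 3.5 × 10^-1 M

[H+] = 10^(-1.70) = 2.00 × 10^-2 M = x
Ka = 10^(−2.92) = 1.20 × 10^-3
Ka = x²/(C₀ − x) ⇒ C₀ = x + x²/Ka
C₀ = 2.00 × 10^-2 + (2.00 × 10^-2)²/(1.20 × 10^-3) = 3.53 × 10^-1 M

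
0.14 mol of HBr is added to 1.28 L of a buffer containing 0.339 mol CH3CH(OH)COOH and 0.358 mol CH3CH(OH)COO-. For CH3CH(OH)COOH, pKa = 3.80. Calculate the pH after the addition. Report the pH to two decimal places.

pH = 3.46

Added H+ converts CH3CH(OH)COO- to CH3CH(OH)COOH: CH3CH(OH)COOH → 0.479 mol, CH3CH(OH)COO- → 0.218 mol.
pH = pKa + log([A⁻]/[HA]) = 3.80 + log(0.218/0.479) = 3.80 -0.342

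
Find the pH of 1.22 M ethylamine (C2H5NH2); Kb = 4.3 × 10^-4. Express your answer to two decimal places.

pH = 12.36

C2H5NH2 + H2O ⇌ C2H5NH3+ + OH-
Kb = [OH-]²/(1.22 − [OH-]) = 4.3 × 10^-4
Since Kb ≪ C₀, [OH-] ≈ √(Kb·C₀) = 2.29 × 10^-2 M.
pOH = −log(2.29 × 10^-2) = 1.64; pH = 14.00 − 1.64 = 12.36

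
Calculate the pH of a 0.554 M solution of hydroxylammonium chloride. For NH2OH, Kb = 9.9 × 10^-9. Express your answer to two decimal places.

NH3OH+ is the conjugate acid of the weak base NH2OH.
Ka = Kw/Kb = 1.0×10^-14 / 9.9 × 10^-9 = 1.01 × 10^-6
From the ICE table, Ka = [H+]²/(0.554 − [H+]) = 1.01 × 10^-6.
Assume [H+] ≪ 0.554: [H+] ≈ √(1.01 × 10^-6 × 0.554) = 7.48 × 10^-4 M
Check: 0.14% ionized — well under 5%, approximation valid.
pH = −log[H+] = −log(7.48 × 10^-4) = 3.13

pH = 3.13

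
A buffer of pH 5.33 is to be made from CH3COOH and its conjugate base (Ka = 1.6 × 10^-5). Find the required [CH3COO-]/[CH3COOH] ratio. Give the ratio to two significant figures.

ratio = 3.4

pKa = -log(1.6 × 10^-5) = 4.796
pH = pKa + log(r) ⇒ log(r) = 5.33 − 4.796 = +0.534
r = [CH3COO-]/[CH3COOH] = 10^(+0.534) = 3.42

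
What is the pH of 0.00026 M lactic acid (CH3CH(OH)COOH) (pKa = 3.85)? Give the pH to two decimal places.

CH3CH(OH)COOH ⇌ CH3CH(OH)COO- + H+
Ka = 10^(−3.85) = 1.41 × 10^-4
Let x = [H+] at equilibrium. Ka = x²/(0.00026 − x).
The 5% rule fails; solving x² + Ka·x − Ka·C₀ = 0 exactly:
x = (−Ka + √(Ka² + 4·Ka·C₀))/2 = 1.34 × 10^-4 M
pH = −log[H+] = −log(1.34 × 10^-4) = 3.87

pH = 3.87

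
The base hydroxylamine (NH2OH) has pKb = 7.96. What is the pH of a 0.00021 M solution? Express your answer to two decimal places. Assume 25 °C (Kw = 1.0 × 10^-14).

NH2OH + H2O ⇌ NH3OH+ + OH-
Kb = 10^(−7.96) = 1.10 × 10^-8
From the ICE table, Kb = x²/(0.00021 − x) = 1.10 × 10^-8.
Neglecting x in the denominator: x = √(1.10 × 10^-8 × 0.00021) = 1.52 × 10^-6 M
(x/C₀ = 0.72% < 5%, so the approximation holds.)
pOH = −log(1.52 × 10^-6) = 5.82; pH = 14.00 − 5.82 = 8.18

pH = 8.18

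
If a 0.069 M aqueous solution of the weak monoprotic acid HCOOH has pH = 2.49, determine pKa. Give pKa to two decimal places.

[H+] = 10^(-2.49) = 3.24 × 10^-3 M
At equilibrium [HA] = 0.069 − 3.24 × 10^-3 = 6.58 × 10^-2 M
Ka = [H+][A-]/[HA] = (3.24 × 10^-3)² / 6.58 × 10^-2 = 1.60 × 10^-4
pKa = -log(1.60 × 10^-4) = 3.80

pKa = 3.80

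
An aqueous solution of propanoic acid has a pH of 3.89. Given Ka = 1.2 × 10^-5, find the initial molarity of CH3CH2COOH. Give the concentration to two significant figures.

[H+] = 10^(-3.89) = 1.29 × 10^-4 M = x
Ka = x²/(C₀ − x) ⇒ C₀ = x + x²/Ka
C₀ = 1.29 × 10^-4 + (1.29 × 10^-4)²/(1.2 × 10^-5) = 1.52 × 10^-3 M

C₀ = 1.5 × 10^-3 M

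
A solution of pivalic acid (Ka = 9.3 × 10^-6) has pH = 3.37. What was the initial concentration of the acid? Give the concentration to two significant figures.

C₀ = 2.0 × 10^-2 M

[H+] = 10^(-3.37) = 4.27 × 10^-4 M = x
Ka = x²/(C₀ − x) ⇒ C₀ = x + x²/Ka
C₀ = 4.27 × 10^-4 + (4.27 × 10^-4)²/(9.3 × 10^-6) = 2.00 × 10^-2 M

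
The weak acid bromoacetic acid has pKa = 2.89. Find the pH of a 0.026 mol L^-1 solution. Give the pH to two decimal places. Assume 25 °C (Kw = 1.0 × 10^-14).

BrCH2COOH ⇌ BrCH2COO- + H+
Ka = 10^(−2.89) = 1.29 × 10^-3
Let x = [H+] at equilibrium. Ka = x²/(0.026 − x).
The 5% rule fails; solving x² + Ka·x − Ka·C₀ = 0 exactly:
x = [−0.00129 + √(0.00129² + 0.000134)]/2 = 5.18 × 10^-3 M
pH = −log(5.18 × 10^-3) = 2.29

pH = 2.29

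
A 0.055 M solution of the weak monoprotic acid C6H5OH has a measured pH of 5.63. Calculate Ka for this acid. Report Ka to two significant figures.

Ka = 1.0 × 10^-10

[H+] = 10^(-5.63) = 2.34 × 10^-6 M
At equilibrium [HA] = 0.055 − 2.34 × 10^-6 = 5.50 × 10^-2 M
Ka = [H+][A-]/[HA] = (2.34 × 10^-6)² / 5.50 × 10^-2 = 1.0 × 10^-10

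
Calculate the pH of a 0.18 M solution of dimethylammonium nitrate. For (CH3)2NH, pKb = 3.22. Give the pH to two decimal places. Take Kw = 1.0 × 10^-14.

(CH3)2NH2+ is the conjugate acid of the weak base (CH3)2NH.
Kb = 10^(−3.22) = 6.03 × 10^-4
Ka = Kw/Kb = 1.0×10^-14 / 6.03 × 10^-4 = 1.66 × 10^-11
Ka = x²/(0.18 − x) = 1.66 × 10^-11
Since Ka ≪ C₀, x ≈ √(Ka·C₀) = 1.73 × 10^-6 M.
(x/C₀ = 0.00096% < 5%, so the approximation holds.)
pH = −log(1.73 × 10^-6) = 5.76

pH = 5.76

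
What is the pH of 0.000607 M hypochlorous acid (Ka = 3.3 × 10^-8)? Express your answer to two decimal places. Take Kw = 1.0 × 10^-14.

HOCl ⇌ OCl- + H+
From the ICE table, Ka = x²/(0.000607 − x) = 3.3 × 10^-8.
Neglecting x in the denominator: x = √(3.3 × 10^-8 × 0.000607) = 4.48 × 10^-6 M
(x/C₀ = 0.74% < 5%, so the approximation holds.)
pH = −log(4.48 × 10^-6) = 5.35

pH = 5.35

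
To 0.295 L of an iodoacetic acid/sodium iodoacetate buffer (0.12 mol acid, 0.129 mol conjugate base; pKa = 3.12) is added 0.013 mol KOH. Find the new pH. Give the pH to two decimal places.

pH = 3.24

After neutralization: n(ICH2COOH) = 0.107 mol, n(ICH2COO-) = 0.142 mol.
pH = pKa + log(n_ICH2COO-/n_ICH2COOH) = 3.12 + log(0.142/0.107) = 3.12 + (+0.123)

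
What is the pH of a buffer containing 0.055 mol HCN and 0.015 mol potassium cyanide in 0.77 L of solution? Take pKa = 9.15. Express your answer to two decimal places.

pH = 8.59

Henderson–Hasselbalch: pH = pKa + log([CN-]/[HCN]) = 9.15 + log(0.015/0.055)
pH = 9.15 + (-0.564) = 8.59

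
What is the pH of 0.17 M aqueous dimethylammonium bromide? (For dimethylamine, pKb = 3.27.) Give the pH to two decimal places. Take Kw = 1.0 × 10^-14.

(CH3)2NH2+ is the conjugate acid of the weak base (CH3)2NH.
Kb = 10^(−3.27) = 5.37 × 10^-4
Ka = Kw/Kb = 1.0×10^-14 / 5.37 × 10^-4 = 1.86 × 10^-11
From the ICE table, Ka = [H+]²/(0.17 − [H+]) = 1.86 × 10^-11.
Neglecting [H+] in the denominator: [H+] = √(1.86 × 10^-11 × 0.17) = 1.78 × 10^-6 M
([H+]/C₀ = 0.001% < 5%, so the approximation holds.)
pH = −log(1.78 × 10^-6) = 5.75

pH = 5.75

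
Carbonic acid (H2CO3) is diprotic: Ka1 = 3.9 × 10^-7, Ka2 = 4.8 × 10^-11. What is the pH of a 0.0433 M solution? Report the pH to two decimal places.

Since Ka1 ≫ Ka2, the first ionization dominates [H+].
Ka1 = x²/(0.0433 − x) = 3.9 × 10^-7
x ≈ √(3.9 × 10^-7 × 0.0433) = 1.30 × 10^-4 M
pH = −log(1.30 × 10^-4) = 3.89

pH = 3.89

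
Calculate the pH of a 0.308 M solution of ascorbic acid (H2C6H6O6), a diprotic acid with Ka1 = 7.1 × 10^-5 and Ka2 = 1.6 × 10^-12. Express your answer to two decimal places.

pH = 2.33

Since Ka1 ≫ Ka2, the first ionization dominates [H+].
Ka1 = x²/(0.308 − x) = 7.1 × 10^-5
x ≈ √(7.1 × 10^-5 × 0.308) = 4.68 × 10^-3 M
pH = −log(4.68 × 10^-3) = 2.33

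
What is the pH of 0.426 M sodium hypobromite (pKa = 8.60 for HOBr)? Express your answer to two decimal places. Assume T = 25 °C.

OBr- is the conjugate base of the weak acid HOBr.
Ka = 10^(−8.60) = 2.51 × 10^-9
Kb = Kw/Ka = 1.0×10^-14 / 2.51 × 10^-9 = 3.98 × 10^-6
Kb = [OH-]²/(0.426 − [OH-]) = 3.98 × 10^-6
Assume [OH-] ≪ 0.426: [OH-] ≈ √(3.98 × 10^-6 × 0.426) = 1.30 × 10^-3 M
([OH-]/C₀ = 0.31% < 5%, so the approximation holds.)
pOH = −log(1.30 × 10^-3) = 2.89; pH = 14.00 − 2.89 = 11.11

pH = 11.11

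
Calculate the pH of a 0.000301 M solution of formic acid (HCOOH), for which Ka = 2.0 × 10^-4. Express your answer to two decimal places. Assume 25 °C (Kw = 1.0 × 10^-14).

pH = 3.78

HCOOH ⇌ HCOO- + H+
Ka = x²/(0.000301 − x) = 2.0 × 10^-4
x is not negligible relative to C₀; solve x² + 0.0002·x − 6.02e-08 = 0.
x = [−0.0002 + √(0.0002² + 2.41e-07)]/2 = 1.65 × 10^-4 M
pH = −log(1.65 × 10^-4) = 3.78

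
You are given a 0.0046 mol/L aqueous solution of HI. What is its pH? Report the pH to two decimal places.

HI is a strong acid and dissociates completely, so [H+] = 0.0046 M.
pH = -log(0.0046) = 2.34

pH = 2.34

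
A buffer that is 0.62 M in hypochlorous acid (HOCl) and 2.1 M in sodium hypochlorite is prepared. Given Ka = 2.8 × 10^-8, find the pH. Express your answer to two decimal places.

pKa = −log(2.8 × 10^-8) = 7.553
Using pH = pKa + log([base]/[acid]) with [base]/[acid] = 2.1/0.62:
pH = 7.553 + (+0.530) = 8.08

pH = 8.08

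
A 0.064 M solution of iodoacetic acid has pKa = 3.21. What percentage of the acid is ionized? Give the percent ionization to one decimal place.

9.3%

ICH2COOH ⇌ ICH2COO- + H+; let x = [H+] at equilibrium.
Ka = 10^(−3.21) = 6.17 × 10^-4
Ka = x²/(C₀ − x); solving the quadratic gives x = 5.98 × 10^-3 M.
% ionization = x/C₀ × 100% = 5.98 × 10^-3/0.064 × 100% = 9.3%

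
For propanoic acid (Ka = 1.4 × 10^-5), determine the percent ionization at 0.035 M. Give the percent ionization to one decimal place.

2.0%

CH3CH2COOH ⇌ CH3CH2COO- + H+; let x = [H+] at equilibrium.
x ≈ √(Ka·C₀) = √(1.4 × 10^-5 × 0.035) = 7.00 × 10^-4 M
% ionization = x/C₀ × 100% = 7.00 × 10^-4/0.035 × 100% = 2.0%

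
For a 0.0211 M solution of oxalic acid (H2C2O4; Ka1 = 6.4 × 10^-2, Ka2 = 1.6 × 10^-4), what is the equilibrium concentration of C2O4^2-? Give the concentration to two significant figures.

First ionization gives [H+] ≈ [HC2O4-] = 1.67 × 10^-2 M.
Second step: Ka2 = [H+][C2O4^2-]/[HC2O4-] ≈ [C2O4^2-] (since [H+] ≈ [HC2O4-]).
So [C2O4^2-] ≈ Ka2.

1.6 × 10^-4 M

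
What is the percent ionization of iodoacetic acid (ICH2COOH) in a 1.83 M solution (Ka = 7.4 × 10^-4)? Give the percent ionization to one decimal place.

ICH2COOH ⇌ ICH2COO- + H+; let x = [H+] at equilibrium.
x ≈ √(Ka·C₀) = √(7.4 × 10^-4 × 1.83) = 3.68 × 10^-2 M
Fraction ionized = 3.68 × 10^-2 / 1.83 = 0.0201 → 2.0%

2.0%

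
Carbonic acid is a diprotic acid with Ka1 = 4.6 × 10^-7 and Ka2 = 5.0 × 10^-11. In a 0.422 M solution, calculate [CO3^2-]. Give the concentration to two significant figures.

5.0 × 10^-11 M

First ionization gives [H+] ≈ [HCO3-] = 4.41 × 10^-4 M.
Second step: Ka2 = [H+][CO3^2-]/[HCO3-] ≈ [CO3^2-] (since [H+] ≈ [HCO3-]).
So [CO3^2-] ≈ Ka2.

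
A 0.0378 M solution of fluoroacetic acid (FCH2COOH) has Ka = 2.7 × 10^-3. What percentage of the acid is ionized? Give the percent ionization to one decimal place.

23.4%

FCH2COOH ⇌ FCH2COO- + H+; let x = [H+] at equilibrium.
Solve x² + 0.0027x − 0.000102 = 0 → x = 8.84 × 10^-3 M
% ionization = x/C₀ × 100% = 8.84 × 10^-3/0.0378 × 100% = 23.4%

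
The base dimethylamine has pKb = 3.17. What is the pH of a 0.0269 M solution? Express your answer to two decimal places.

(CH3)2NH + H2O ⇌ (CH3)2NH2+ + OH-
Kb = 10^(−3.17) = 6.76 × 10^-4
Let x = [OH-] at equilibrium. Kb = x²/(0.0269 − x).
Here C₀/Kb ≈ 39.8, so the small-x approximation fails. Use the quadratic:
x = (−Kb + √(Kb² + 4·Kb·C₀))/2 = 3.94 × 10^-3 M
pOH = −log(3.94 × 10^-3) = 2.40; pH = 14.00 − 2.40 = 11.60

pH = 11.60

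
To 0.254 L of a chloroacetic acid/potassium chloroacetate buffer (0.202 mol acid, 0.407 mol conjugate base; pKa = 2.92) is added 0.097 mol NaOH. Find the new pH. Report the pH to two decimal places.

pH = 3.60

OH- converts ClCH2COOH to ClCH2COO-: ClCH2COOH → 0.105 mol, ClCH2COO- → 0.504 mol.
pH = pKa + log([A⁻]/[HA]) = 2.92 + log(0.504/0.105) = 2.92 +0.681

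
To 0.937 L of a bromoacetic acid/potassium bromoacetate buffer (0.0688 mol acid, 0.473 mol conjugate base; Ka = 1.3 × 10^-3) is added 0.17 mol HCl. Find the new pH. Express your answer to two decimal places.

pH = 2.99

After neutralization: n(BrCH2COOH) = 0.239 mol, n(BrCH2COO-) = 0.303 mol.
pKa = −log(1.3 × 10^-3) = 2.886
pH = pKa + log(n_BrCH2COO-/n_BrCH2COOH) = 2.886 + log(0.303/0.239) = 2.886 + (+0.103)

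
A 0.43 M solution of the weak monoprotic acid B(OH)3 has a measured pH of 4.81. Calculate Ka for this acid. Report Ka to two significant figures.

[H+] = 10^(-4.81) = 1.55 × 10^-5 M
At equilibrium [HA] = 0.43 − 1.55 × 10^-5 = 4.30 × 10^-1 M
Ka = [H+][A-]/[HA] = (1.55 × 10^-5)² / 4.30 × 10^-1 = 5.6 × 10^-10

Ka = 5.6 × 10^-10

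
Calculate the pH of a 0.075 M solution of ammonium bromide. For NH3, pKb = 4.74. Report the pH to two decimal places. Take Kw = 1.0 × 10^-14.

NH4+ is the conjugate acid of the weak base NH3.
Kb = 10^(−4.74) = 1.82 × 10^-5
Ka = Kw/Kb = 1.0×10^-14 / 1.82 × 10^-5 = 5.49 × 10^-10
From the ICE table, Ka = x²/(0.075 − x) = 5.49 × 10^-10.
Since Ka ≪ C₀, x ≈ √(Ka·C₀) = 6.42 × 10^-6 M.
pH = −log(6.42 × 10^-6) = 5.19

pH = 5.19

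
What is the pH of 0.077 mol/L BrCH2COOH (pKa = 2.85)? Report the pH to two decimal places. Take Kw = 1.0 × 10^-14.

BrCH2COOH ⇌ BrCH2COO- + H+
Ka = 10^(−2.85) = 1.41 × 10^-3
Let x = [H+] at equilibrium. Ka = x²/(0.077 − x).
The 5% rule fails; solving x² + Ka·x − Ka·C₀ = 0 exactly:
x = [−0.00141 + √(0.00141² + 0.000434)]/2 = 9.74 × 10^-3 M
pH = −log[H+] = −log(9.74 × 10^-3) = 2.01

pH = 2.01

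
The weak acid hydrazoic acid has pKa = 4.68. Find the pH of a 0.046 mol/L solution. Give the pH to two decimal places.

pH = 3.01

HN3 ⇌ N3- + H+
Ka = 10^(−4.68) = 2.09 × 10^-5
From the ICE table, Ka = [H+]²/(0.046 − [H+]) = 2.09 × 10^-5.
Neglecting [H+] in the denominator: [H+] = √(2.09 × 10^-5 × 0.046) = 9.81 × 10^-4 M
([H+]/C₀ = 2.1% < 5%, so the approximation holds.)
pH = −log[H+] = −log(9.81 × 10^-4) = 3.01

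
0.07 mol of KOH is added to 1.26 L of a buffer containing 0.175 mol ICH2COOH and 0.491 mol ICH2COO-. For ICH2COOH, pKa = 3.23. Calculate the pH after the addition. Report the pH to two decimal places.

pH = 3.96

OH- converts ICH2COOH to ICH2COO-: ICH2COOH → 0.105 mol, ICH2COO- → 0.561 mol.
pH = pKa + log(n_ICH2COO-/n_ICH2COOH) = 3.23 + log(0.561/0.105) = 3.23 + (+0.728)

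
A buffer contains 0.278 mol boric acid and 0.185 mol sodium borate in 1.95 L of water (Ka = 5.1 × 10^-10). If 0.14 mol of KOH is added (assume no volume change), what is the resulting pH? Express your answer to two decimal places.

OH- converts B(OH)3 to B(OH)4-: B(OH)3 → 0.138 mol, B(OH)4- → 0.325 mol.
pKa = −log(5.1 × 10^-10) = 9.292
Henderson–Hasselbalch with mole ratio 0.325/0.138: pH = 9.292 + (+0.372)

pH = 9.66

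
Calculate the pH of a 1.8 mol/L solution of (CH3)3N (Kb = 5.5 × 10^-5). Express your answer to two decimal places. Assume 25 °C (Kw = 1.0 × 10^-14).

pH = 12.00

(CH3)3N + H2O ⇌ (CH3)3NH+ + OH-
Kb = [OH-]²/(1.8 − [OH-]) = 5.5 × 10^-5
Neglecting [OH-] in the denominator: [OH-] = √(5.5 × 10^-5 × 1.8) = 9.95 × 10^-3 M
([OH-]/C₀ = 0.55% < 5%, so the approximation holds.)
pOH = −log(9.95 × 10^-3) = 2.00; pH = 14.00 − 2.00 = 12.00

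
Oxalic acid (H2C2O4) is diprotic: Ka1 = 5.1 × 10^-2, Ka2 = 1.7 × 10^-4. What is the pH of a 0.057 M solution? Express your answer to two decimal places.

pH = 1.47

Since Ka1 ≫ Ka2, the first ionization dominates [H+].
Ka1 = x²/(0.057 − x) = 5.1 × 10^-2
Solving the quadratic: x = (−Ka1 + √(Ka1² + 4·Ka1·C₀))/2 = 3.41 × 10^-2 M
pH = −log(3.41 × 10^-2) = 1.47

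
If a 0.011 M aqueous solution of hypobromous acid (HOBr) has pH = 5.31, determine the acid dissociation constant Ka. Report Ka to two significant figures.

Ka = 2.2 × 10^-9

[H+] = 10^(-5.31) = 4.90 × 10^-6 M
At equilibrium [HA] = 0.011 − 4.90 × 10^-6 = 1.10 × 10^-2 M
Ka = [H+][A-]/[HA] = (4.90 × 10^-6)² / 1.10 × 10^-2 = 2.2 × 10^-9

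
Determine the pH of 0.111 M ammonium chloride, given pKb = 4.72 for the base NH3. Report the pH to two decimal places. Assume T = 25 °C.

pH = 5.12

NH4+ is the conjugate acid of the weak base NH3.
Kb = 10^(−4.72) = 1.91 × 10^-5
Ka = Kw/Kb = 1.0×10^-14 / 1.91 × 10^-5 = 5.24 × 10^-10
Ka = [H+]²/(0.111 − [H+]) = 5.24 × 10^-10
Assume [H+] ≪ 0.111: [H+] ≈ √(5.24 × 10^-10 × 0.111) = 7.63 × 10^-6 M
([H+]/C₀ = 0.0069% < 5%, so the approximation holds.)
pH = −log[H+] = −log(7.63 × 10^-6) = 5.12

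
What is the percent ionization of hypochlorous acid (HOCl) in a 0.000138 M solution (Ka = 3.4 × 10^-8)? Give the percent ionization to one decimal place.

HOCl ⇌ OCl- + H+; let x = [H+] at equilibrium.
x ≈ √(Ka·C₀) = √(3.4 × 10^-8 × 0.000138) = 2.17 × 10^-6 M
Fraction ionized = 2.17 × 10^-6 / 0.000138 = 0.0157 → 1.6%

1.6%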